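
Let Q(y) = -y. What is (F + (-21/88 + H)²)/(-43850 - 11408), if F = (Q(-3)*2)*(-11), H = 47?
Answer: -16422121/427917952 ≈ -0.038377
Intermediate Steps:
F = -66 (F = (-1*(-3)*2)*(-11) = (3*2)*(-11) = 6*(-11) = -66)
(F + (-21/88 + H)²)/(-43850 - 11408) = (-66 + (-21/88 + 47)²)/(-43850 - 11408) = (-66 + (-21*1/88 + 47)²)/(-55258) = (-66 + (-21/88 + 47)²)*(-1/55258) = (-66 + (4115/88)²)*(-1/55258) = (-66 + 16933225/7744)*(-1/55258) = (16422121/7744)*(-1/55258) = -16422121/427917952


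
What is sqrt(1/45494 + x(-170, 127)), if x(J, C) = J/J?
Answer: 3*sqrt(434730)/1978 ≈ 1.0000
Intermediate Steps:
x(J, C) = 1
sqrt(1/45494 + x(-170, 127)) = sqrt(1/45494 + 1) = sqrt(45495/45494) = 3*sqrt(434730)/1978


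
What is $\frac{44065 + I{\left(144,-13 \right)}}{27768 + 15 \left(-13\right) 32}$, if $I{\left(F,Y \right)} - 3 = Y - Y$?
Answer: $\frac{479}{234} \approx 2.047$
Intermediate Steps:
$I{\left(F,Y \right)} = 3$ ($I{\left(F,Y \right)} = 3 + \left(Y - Y\right) = 3 + 0 = 3$)
$\frac{44065 + I{\left(144,-13 \right)}}{27768 + 15 \left(-13\right) 32} = \frac{44065 + 3}{27768 + 15 \left(-13\right) 32} = \frac{44068}{27768 - 6240} = \frac{44068}{21528} = 44068 \cdot \frac{1}{21528} = \frac{479}{234}$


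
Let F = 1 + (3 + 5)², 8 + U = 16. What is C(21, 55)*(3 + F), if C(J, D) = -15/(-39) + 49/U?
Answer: 11509/26 ≈ 442.65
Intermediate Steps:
U = 8 (U = -8 + 16 = 8)
C(J, D) = 677/104 (C(J, D) = -15/(-39) + 49/8 = -15*(-1/39) + 49*(⅛) = 5/13 + 49/8 = 677/104)
F = 65 (F = 1 + 8² = 1 + 64 = 65)
C(21, 55)*(3 + F) = 677*(3 + 65)/104 = (677/104)*68 = 11509/26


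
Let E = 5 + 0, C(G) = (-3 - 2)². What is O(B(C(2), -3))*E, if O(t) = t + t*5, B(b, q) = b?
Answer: 750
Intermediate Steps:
C(G) = 25 (C(G) = (-5)² = 25)
E = 5
O(t) = 6*t (O(t) = t + 5*t = 6*t)
O(B(C(2), -3))*E = (6*25)*5 = 150*5 = 750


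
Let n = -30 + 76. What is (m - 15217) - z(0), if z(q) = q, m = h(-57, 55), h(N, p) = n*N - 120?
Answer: -17959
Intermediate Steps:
n = 46
h(N, p) = -120 + 46*N (h(N, p) = 46*N - 120 = -120 + 46*N)
m = -2742 (m = -120 + 46*(-57) = -120 - 2622 = -2742)
(m - 15217) - z(0) = (-2742 - 15217) - 1*0 = -17959 + 0 = -17959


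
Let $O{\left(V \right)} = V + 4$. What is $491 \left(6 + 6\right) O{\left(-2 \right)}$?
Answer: $11784$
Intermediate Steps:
$O{\left(V \right)} = 4 + V$
$491 \left(6 + 6\right) O{\left(-2 \right)} = 491 \left(6 + 6\right) \left(4 - 2\right) = 491 \cdot 12 \cdot 2 = 491 \cdot 24 = 11784$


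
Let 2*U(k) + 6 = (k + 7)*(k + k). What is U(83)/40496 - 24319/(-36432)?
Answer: 19638437/23052348 ≈ 0.85191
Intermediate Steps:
U(k) = -3 + k*(7 + k) (U(k) = -3 + ((k + 7)*(k + k))/2 = -3 + ((7 + k)*(2*k))/2 = -3 + (2*k*(7 + k))/2 = -3 + k*(7 + k))
U(83)/40496 - 24319/(-36432) = (-3 + 83² + 7*83)/40496 - 24319/(-36432) = (-3 + 6889 + 581)*(1/40496) - 24319*(-1/36432) = 7467*(1/40496) + 24319/36432 = 7467/40496 + 24319/36432 = 19638437/23052348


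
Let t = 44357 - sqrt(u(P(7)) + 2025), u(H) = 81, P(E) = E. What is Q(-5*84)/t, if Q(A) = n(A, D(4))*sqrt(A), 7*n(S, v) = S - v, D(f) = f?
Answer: -37614736*I*sqrt(105)/13772789401 - 7632*I*sqrt(2730)/13772789401 ≈ -0.028014*I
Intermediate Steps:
n(S, v) = -v/7 + S/7 (n(S, v) = (S - v)/7 = -v/7 + S/7)
Q(A) = sqrt(A)*(-4/7 + A/7) (Q(A) = (-1/7*4 + A/7)*sqrt(A) = (-4/7 + A/7)*sqrt(A) = sqrt(A)*(-4/7 + A/7))
t = 44357 - 9*sqrt(26) (t = 44357 - sqrt(81 + 2025) = 44357 - sqrt(2106) = 44357 - 9*sqrt(26) ≈ 44311.)
Q(-5*84)/t = (sqrt(-5*84)*(-4 - 5*84)/7)/(44357 - 9*sqrt(26)) = (sqrt(-420)*(-4 - 420)/7)/(44357 - 9*sqrt(26)) = ((1/7)*(2*I*sqrt(105))*(-424))/(44357 - 9*sqrt(26)) = (-848*I*sqrt(105)/7)/(44357 - 9*sqrt(26)) = -848*I*sqrt(105)/(7*(44357 - 9*sqrt(26)))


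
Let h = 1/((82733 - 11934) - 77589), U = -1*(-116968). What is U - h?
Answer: 794212721/6790 ≈ 1.1697e+5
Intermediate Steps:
U = 116968
h = -1/6790 (h = 1/(70799 - 77589) = 1/(-6790) = -1/6790 ≈ -0.00014728)
U - h = 116968 - 1*(-1/6790) = 116968 + 1/6790 = 794212721/6790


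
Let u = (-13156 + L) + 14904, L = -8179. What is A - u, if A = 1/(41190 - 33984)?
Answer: 46341787/7206 ≈ 6431.0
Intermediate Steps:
u = -6431 (u = (-13156 - 8179) + 14904 = -21335 + 14904 = -6431)
A = 1/7206 ≈ 0.00013877
A - u = 1/7206 - 1*(-6431) = 1/7206 + 6431 = 46341787/7206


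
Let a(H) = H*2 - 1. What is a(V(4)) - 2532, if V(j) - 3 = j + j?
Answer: -2511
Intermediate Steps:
V(j) = 3 + 2*j (V(j) = 3 + (j + j) = 3 + 2*j)
a(H) = -1 + 2*H (a(H) = 2*H - 1 = -1 + 2*H)
a(V(4)) - 2532 = (-1 + 2*(3 + 2*4)) - 2532 = (-1 + 2*(3 + 8)) - 2532 = (-1 + 2*11) - 2532 = (-1 + 22) - 2532 = 21 - 2532 = -2511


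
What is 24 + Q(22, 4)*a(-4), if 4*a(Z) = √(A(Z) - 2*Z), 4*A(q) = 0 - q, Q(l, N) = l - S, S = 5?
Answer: 147/4 ≈ 36.750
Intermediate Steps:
Q(l, N) = -5 + l (Q(l, N) = l - 1*5 = l - 5 = -5 + l)
A(q) = -q/4 (A(q) = (0 - q)/4 = (-q)/4 = -q/4)
a(Z) = 3*√(-Z)/8 (a(Z) = √(-Z/4 - 2*Z)/4 = √(-9*Z/4)/4 = (3*√(-Z)/2)/4 = 3*√(-Z)/8)
24 + Q(22, 4)*a(-4) = 24 + (-5 + 22)*(3*√(-1*(-4))/8) = 24 + 17*(3*√4/8) = 24 + 17*((3/8)*2) = 24 + 17*(¾) = 24 + 51/4 = 147/4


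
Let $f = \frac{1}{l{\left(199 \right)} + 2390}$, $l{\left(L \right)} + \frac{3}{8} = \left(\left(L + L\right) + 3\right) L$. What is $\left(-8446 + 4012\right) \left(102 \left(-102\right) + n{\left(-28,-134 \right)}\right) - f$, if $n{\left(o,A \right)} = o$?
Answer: $\frac{30413399659384}{657509} \approx 4.6255 \cdot 10^{7}$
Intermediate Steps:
$l{\left(L \right)} = - \frac{3}{8} + L \left(3 + 2 L\right)$ ($l{\left(L \right)} = - \frac{3}{8} + \left(\left(L + L\right) + 3\right) L = - \frac{3}{8} + \left(2 L + 3\right) L = - \frac{3}{8} + \left(3 + 2 L\right) L = - \frac{3}{8} + L \left(3 + 2 L\right)$)
$f = \frac{8}{657509}$ ($f = \frac{1}{\left(- \frac{3}{8} + 2 \cdot 199^{2} + 3 \cdot 199\right) + 2390} = \frac{1}{\left(- \frac{3}{8} + 2 \cdot 39601 + 597\right) + 2390} = \frac{1}{\left(- \frac{3}{8} + 79202 + 597\right) + 2390} = \frac{1}{\frac{638389}{8} + 2390} = \frac{1}{\frac{657509}{8}} = \frac{8}{657509} \approx 1.2167 \cdot 10^{-5}$)
$\left(-8446 + 4012\right) \left(102 \left(-102\right) + n{\left(-28,-134 \right)}\right) - f = \left(-8446 + 4012\right) \left(102 \left(-102\right) - 28\right) - \frac{8}{657509} = - 4434 \left(-10404 - 28\right) - \frac{8}{657509} = \left(-4434\right) \left(-10432\right) - \frac{8}{657509} = 46255488 - \frac{8}{657509} = \frac{30413399659384}{657509}$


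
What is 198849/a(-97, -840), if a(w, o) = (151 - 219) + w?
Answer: -66283/55 ≈ -1205.1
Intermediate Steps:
a(w, o) = -68 + w
198849/a(-97, -840) = 198849/(-68 - 97) = 198849/(-165) = 198849*(-1/165) = -66283/55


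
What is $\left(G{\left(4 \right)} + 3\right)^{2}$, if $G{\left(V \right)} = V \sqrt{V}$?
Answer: $121$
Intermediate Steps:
$G{\left(V \right)} = V^{\frac{3}{2}}$
$\left(G{\left(4 \right)} + 3\right)^{2} = \left(4^{\frac{3}{2}} + 3\right)^{2} = \left(8 + 3\right)^{2} = 11^{2} = 121$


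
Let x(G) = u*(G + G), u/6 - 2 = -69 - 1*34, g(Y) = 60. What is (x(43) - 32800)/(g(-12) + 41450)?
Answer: -42458/20755 ≈ -2.0457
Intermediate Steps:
u = -606 (u = 12 + 6*(-69 - 1*34) = 12 + 6*(-69 - 34) = 12 + 6*(-103) = 12 - 618 = -606)
x(G) = -1212*G (x(G) = -606*(G + G) = -1212*G)
(x(43) - 32800)/(g(-12) + 41450) = (-1212*43 - 32800)/(60 + 41450) = (-52116 - 32800)/41510 = -84916*1/41510 = -42458/20755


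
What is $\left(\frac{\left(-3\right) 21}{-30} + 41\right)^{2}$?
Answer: $\frac{185761}{100} \approx 1857.6$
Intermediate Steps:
$\left(\frac{\left(-3\right) 21}{-30} + 41\right)^{2} = \left(\left(-63\right) \left(- \frac{1}{30}\right) + 41\right)^{2} = \left(\frac{21}{10} + 41\right)^{2} = \left(\frac{431}{10}\right)^{2} = \frac{185761}{100}$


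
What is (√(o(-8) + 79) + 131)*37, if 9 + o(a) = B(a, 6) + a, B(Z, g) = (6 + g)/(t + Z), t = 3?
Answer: 4847 + 37*√1490/5 ≈ 5132.6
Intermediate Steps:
B(Z, g) = (6 + g)/(3 + Z)
o(a) = -9 + a + 12/(3 + a) (o(a) = -9 + ((6 + 6)/(3 + a) + a) = -9 + (12/(3 + a) + a) = -9 + (a + 12/(3 + a)) = -9 + a + 12/(3 + a))
(√(o(-8) + 79) + 131)*37 = (√((12 + (-9 - 8)*(3 - 8))/(3 - 8) + 79) + 131)*37 = (√((12 - 17*(-5))/(-5) + 79) + 131)*37 = (√(-(12 + 85)/5 + 79) + 131)*37 = (√(-⅕*97 + 79) + 131)*37 = (√(-97/5 + 79) + 131)*37 = (√(298/5) + 131)*37 = (√1490/5 + 131)*37 = (131 + √1490/5)*37 = 4847 + 37*√1490/5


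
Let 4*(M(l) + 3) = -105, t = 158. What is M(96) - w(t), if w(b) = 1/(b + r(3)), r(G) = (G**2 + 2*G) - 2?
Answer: -20011/684 ≈ -29.256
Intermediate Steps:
M(l) = -117/4 (M(l) = -3 + (1/4)*(-105) = -3 - 105/4 = -117/4)
r(G) = -2 + G**2 + 2*G
w(b) = 1/(13 + b) (w(b) = 1/(b + (-2 + 3**2 + 2*3)) = 1/(b + (-2 + 9 + 6)) = 1/(b + 13) = 1/(13 + b))
M(96) - w(t) = -117/4 - 1/(13 + 158) = -117/4 - 1/171 = -20011/684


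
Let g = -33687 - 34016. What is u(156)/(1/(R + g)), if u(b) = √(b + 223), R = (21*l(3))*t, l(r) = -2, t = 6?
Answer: -67955*√379 ≈ -1.3229e+6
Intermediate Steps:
R = -252 (R = (21*(-2))*6 = -42*6 = -252)
g = -67703
u(b) = √(223 + b)
u(156)/(1/(R + g)) = √(223 + 156)/(1/(-252 - 67703)) = √379/(1/(-67955)) = √379/(-1/67955) = √379*(-67955) = -67955*√379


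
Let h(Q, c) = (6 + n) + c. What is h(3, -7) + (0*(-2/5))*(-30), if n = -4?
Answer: -5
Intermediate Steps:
h(Q, c) = 2 + c (h(Q, c) = (6 - 4) + c = 2 + c)
h(3, -7) + (0*(-2/5))*(-30) = (2 - 7) + (0*(-2/5))*(-30) = -5 + (0*(-2*1/5))*(-30) = -5 + (0*(-2/5))*(-30) = -5 + 0*(-30) = -5 + 0 = -5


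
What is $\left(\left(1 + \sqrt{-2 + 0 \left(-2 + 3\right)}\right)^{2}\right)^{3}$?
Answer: $\left(1 + i \sqrt{2}\right)^{6} \approx 23.0 - 14.142 i$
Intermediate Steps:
$\left(\left(1 + \sqrt{-2 + 0 \left(-2 + 3\right)}\right)^{2}\right)^{3} = \left(\left(1 + \sqrt{-2 + 0 \cdot 1}\right)^{2}\right)^{3} = \left(\left(1 + \sqrt{-2 + 0}\right)^{2}\right)^{3} = \left(\left(1 + \sqrt{-2}\right)^{2}\right)^{3} = \left(\left(1 + i \sqrt{2}\right)^{2}\right)^{3} = \left(1 + i \sqrt{2}\right)^{6}$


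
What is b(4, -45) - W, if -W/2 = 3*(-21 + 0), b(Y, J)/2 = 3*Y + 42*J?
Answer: -3882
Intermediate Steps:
b(Y, J) = 6*Y + 84*J (b(Y, J) = 2*(3*Y + 42*J) = 6*Y + 84*J)
W = 126 (W = -6*(-21 + 0) = -6*(-21) = -2*(-63) = 126)
b(4, -45) - W = (6*4 + 84*(-45)) - 1*126 = (24 - 3780) - 126 = -3756 - 126 = -3882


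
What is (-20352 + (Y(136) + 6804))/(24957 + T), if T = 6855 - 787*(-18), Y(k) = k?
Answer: -6706/22989 ≈ -0.29170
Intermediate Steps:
T = 21021 (T = 6855 - 1*(-14166) = 6855 + 14166 = 21021)
(-20352 + (Y(136) + 6804))/(24957 + T) = (-20352 + (136 + 6804))/(24957 + 21021) = (-20352 + 6940)/45978 = -13412*1/45978 = -6706/22989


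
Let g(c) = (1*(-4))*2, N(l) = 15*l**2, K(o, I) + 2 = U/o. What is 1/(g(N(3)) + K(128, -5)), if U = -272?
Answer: -8/97 ≈ -0.082474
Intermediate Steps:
K(o, I) = -2 - 272/o
g(c) = -8 (g(c) = -4*2 = -8)
1/(g(N(3)) + K(128, -5)) = 1/(-8 + (-2 - 272/128)) = 1/(-8 + (-2 - 272*1/128)) = 1/(-8 + (-2 - 17/8)) = 1/(-8 - 33/8) = 1/(-97/8) = -8/97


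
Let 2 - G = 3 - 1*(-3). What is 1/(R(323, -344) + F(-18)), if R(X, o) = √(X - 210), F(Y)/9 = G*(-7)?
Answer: 252/63391 - √113/63391 ≈ 0.0038076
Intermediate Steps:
G = -4 (G = 2 - (3 - 1*(-3)) = 2 - (3 + 3) = 2 - 1*6 = 2 - 6 = -4)
F(Y) = 252 (F(Y) = 9*(-4*(-7)) = 9*28 = 252)
R(X, o) = √(-210 + X)
1/(R(323, -344) + F(-18)) = 1/(√(-210 + 323) + 252) = 1/(√113 + 252) = 1/(252 + √113)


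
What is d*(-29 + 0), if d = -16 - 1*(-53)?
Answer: -1073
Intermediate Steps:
d = 37 (d = -16 + 53 = 37)
d*(-29 + 0) = 37*(-29 + 0) = 37*(-29) = -1073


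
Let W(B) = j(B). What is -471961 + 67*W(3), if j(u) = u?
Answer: -471760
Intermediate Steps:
W(B) = B
-471961 + 67*W(3) = -471961 + 67*3 = -471961 + 201 = -471760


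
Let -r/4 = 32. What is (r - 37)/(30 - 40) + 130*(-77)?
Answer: -19987/2 ≈ -9993.5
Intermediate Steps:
r = -128 (r = -4*32 = -128)
(r - 37)/(30 - 40) + 130*(-77) = (-128 - 37)/(30 - 40) + 130*(-77) = -165/(-10) - 10010 = -165*(-⅒) - 10010 = 33/2 - 10010 = -19987/2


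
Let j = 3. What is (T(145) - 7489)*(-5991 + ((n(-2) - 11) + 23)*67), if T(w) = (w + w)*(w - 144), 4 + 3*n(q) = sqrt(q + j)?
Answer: 37823546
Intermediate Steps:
n(q) = -4/3 + sqrt(3 + q)/3 (n(q) = -4/3 + sqrt(q + 3)/3 = -4/3 + sqrt(3 + q)/3)
T(w) = 2*w*(-144 + w) (T(w) = (2*w)*(-144 + w) = 2*w*(-144 + w))
(T(145) - 7489)*(-5991 + ((n(-2) - 11) + 23)*67) = (2*145*(-144 + 145) - 7489)*(-5991 + (((-4/3 + sqrt(3 - 2)/3) - 11) + 23)*67) = (2*145*1 - 7489)*(-5991 + (((-4/3 + sqrt(1)/3) - 11) + 23)*67) = (290 - 7489)*(-5991 + (((-4/3 + (1/3)*1) - 11) + 23)*67) = -7199*(-5991 + (((-4/3 + 1/3) - 11) + 23)*67) = -7199*(-5991 + ((-1 - 11) + 23)*67) = -7199*(-5991 + (-12 + 23)*67) = -7199*(-5991 + 11*67) = -7199*(-5991 + 737) = -7199*(-5254) = 37823546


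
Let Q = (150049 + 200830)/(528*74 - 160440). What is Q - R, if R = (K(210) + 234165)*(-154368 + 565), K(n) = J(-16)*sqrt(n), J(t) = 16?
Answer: 4371102441398281/121368 + 2460848*sqrt(210) ≈ 3.6051e+10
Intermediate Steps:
K(n) = 16*sqrt(n)
R = -36015279495 - 2460848*sqrt(210) (R = (16*sqrt(210) + 234165)*(-154368 + 565) = (234165 + 16*sqrt(210))*(-153803) = -36015279495 - 2460848*sqrt(210) ≈ -3.6051e+10)
Q = -350879/121368 (Q = 350879/(39072 - 160440) = 350879/(-121368) = 350879*(-1/121368) = -350879/121368 ≈ -2.8910)
Q - R = -350879/121368 - (-36015279495 - 2460848*sqrt(210)) = -350879/121368 + (36015279495 + 2460848*sqrt(210)) = 4371102441398281/121368 + 2460848*sqrt(210)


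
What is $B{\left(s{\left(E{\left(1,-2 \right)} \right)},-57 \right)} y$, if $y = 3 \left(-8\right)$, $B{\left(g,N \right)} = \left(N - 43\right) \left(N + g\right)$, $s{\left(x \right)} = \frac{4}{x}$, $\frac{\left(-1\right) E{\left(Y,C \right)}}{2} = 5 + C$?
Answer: $-138400$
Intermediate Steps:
$E{\left(Y,C \right)} = -10 - 2 C$ ($E{\left(Y,C \right)} = - 2 \left(5 + C\right) = -10 - 2 C$)
$B{\left(g,N \right)} = \left(-43 + N\right) \left(N + g\right)$
$y = -24$
$B{\left(s{\left(E{\left(1,-2 \right)} \right)},-57 \right)} y = \left(\left(-57\right)^{2} - -2451 - 43 \frac{4}{-10 - -4} - 57 \frac{4}{-10 - -4}\right) \left(-24\right) = \left(3249 + 2451 - 43 \frac{4}{-10 + 4} - 57 \frac{4}{-10 + 4}\right) \left(-24\right) = \left(3249 + 2451 - 43 \frac{4}{-6} - 57 \frac{4}{-6}\right) \left(-24\right) = \left(3249 + 2451 - 43 \cdot 4 \left(- \frac{1}{6}\right) - 57 \cdot 4 \left(- \frac{1}{6}\right)\right) \left(-24\right) = \left(3249 + 2451 - - \frac{86}{3} - -38\right) \left(-24\right) = \left(3249 + 2451 + \frac{86}{3} + 38\right) \left(-24\right) = \frac{17300}{3} \left(-24\right) = -138400$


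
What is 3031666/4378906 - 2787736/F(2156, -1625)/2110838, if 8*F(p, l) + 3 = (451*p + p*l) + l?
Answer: 1013012927268201619/1463176239772921751 ≈ 0.69234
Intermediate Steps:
F(p, l) = -3/8 + l/8 + 451*p/8 + l*p/8 (F(p, l) = -3/8 + ((451*p + p*l) + l)/8 = -3/8 + ((451*p + l*p) + l)/8 = -3/8 + (l + 451*p + l*p)/8 = -3/8 + (l/8 + 451*p/8 + l*p/8) = -3/8 + l/8 + 451*p/8 + l*p/8)
3031666/4378906 - 2787736/F(2156, -1625)/2110838 = 3031666/4378906 - 2787736/(-3/8 + (⅛)*(-1625) + (451/8)*2156 + (⅛)*(-1625)*2156)/2110838 = 3031666*(1/4378906) - 2787736/(-3/8 - 1625/8 + 243089/2 - 875875/2)*(1/2110838) = 1515833/2189453 - 2787736/(-633193/2)*(1/2110838) = 1515833/2189453 - 2787736*(-2/633193)*(1/2110838) = 1515833/2189453 + (5575472/633193)*(1/2110838) = 1515833/2189453 + 2787736/668283922867 = 1013012927268201619/1463176239772921751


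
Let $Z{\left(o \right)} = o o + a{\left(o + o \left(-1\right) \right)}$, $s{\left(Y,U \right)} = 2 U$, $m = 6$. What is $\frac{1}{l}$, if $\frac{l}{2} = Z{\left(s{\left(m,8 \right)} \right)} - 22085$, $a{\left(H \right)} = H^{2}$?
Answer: $- \frac{1}{43658} \approx -2.2905 \cdot 10^{-5}$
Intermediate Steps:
$Z{\left(o \right)} = o^{2}$ ($Z{\left(o \right)} = o o + \left(o + o \left(-1\right)\right)^{2} = o^{2} + \left(o - o\right)^{2} = o^{2} + 0^{2} = o^{2} + 0 = o^{2}$)
$l = -43658$ ($l = 2 \left(\left(2 \cdot 8\right)^{2} - 22085\right) = 2 \left(16^{2} - 22085\right) = 2 \left(256 - 22085\right) = 2 \left(-21829\right) = -43658$)
$\frac{1}{l} = \frac{1}{-43658} = - \frac{1}{43658}$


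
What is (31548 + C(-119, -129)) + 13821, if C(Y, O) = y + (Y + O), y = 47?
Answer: 45168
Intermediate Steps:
C(Y, O) = 47 + O + Y (C(Y, O) = 47 + (Y + O) = 47 + (O + Y) = 47 + O + Y)
(31548 + C(-119, -129)) + 13821 = (31548 + (47 - 129 - 119)) + 13821 = (31548 - 201) + 13821 = 31347 + 13821 = 45168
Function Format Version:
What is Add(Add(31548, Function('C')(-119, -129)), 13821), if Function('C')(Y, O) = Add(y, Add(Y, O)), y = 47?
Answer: 45168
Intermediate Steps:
Function('C')(Y, O) = Add(47, O, Y) (Function('C')(Y, O) = Add(47, Add(Y, O)) = Add(47, Add(O, Y)) = Add(47, O, Y))
Add(Add(31548, Function('C')(-119, -129)), 13821) = Add(Add(31548, Add(47, -129, -119)), 13821) = Add(Add(31548, -201), 13821) = Add(31347, 13821) = 45168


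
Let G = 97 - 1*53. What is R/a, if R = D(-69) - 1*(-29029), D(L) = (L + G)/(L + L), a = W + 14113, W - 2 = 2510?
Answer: 4006027/2294250 ≈ 1.7461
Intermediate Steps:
W = 2512 (W = 2 + 2510 = 2512)
a = 16625 (a = 2512 + 14113 = 16625)
G = 44 (G = 97 - 53 = 44)
D(L) = (44 + L)/(2*L) (D(L) = (L + 44)/(L + L) = (44 + L)/((2*L)) = (44 + L)*(1/(2*L)) = (44 + L)/(2*L))
R = 4006027/138 (R = (½)*(44 - 69)/(-69) - 1*(-29029) = (½)*(-1/69)*(-25) + 29029 = 25/138 + 29029 = 4006027/138 ≈ 29029.)
R/a = (4006027/138)/16625 = (4006027/138)*(1/16625) = 4006027/2294250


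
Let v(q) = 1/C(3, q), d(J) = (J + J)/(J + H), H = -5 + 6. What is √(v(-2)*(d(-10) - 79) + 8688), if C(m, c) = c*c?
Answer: √312077/6 ≈ 93.106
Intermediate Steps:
H = 1
d(J) = 2*J/(1 + J) (d(J) = (J + J)/(J + 1) = (2*J)/(1 + J) = 2*J/(1 + J))
C(m, c) = c²
v(q) = q⁻² (v(q) = 1/(q²) = q⁻²)
√(v(-2)*(d(-10) - 79) + 8688) = √((2*(-10)/(1 - 10) - 79)/(-2)² + 8688) = √((2*(-10)/(-9) - 79)/4 + 8688) = √((2*(-10)*(-⅑) - 79)/4 + 8688) = √((20/9 - 79)/4 + 8688) = √((¼)*(-691/9) + 8688) = √(-691/36 + 8688) = √(312077/36) = √312077/6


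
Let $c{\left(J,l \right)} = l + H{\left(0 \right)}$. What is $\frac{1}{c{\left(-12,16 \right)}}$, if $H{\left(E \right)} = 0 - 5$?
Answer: $\frac{1}{11} \approx 0.090909$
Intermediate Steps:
$H{\left(E \right)} = -5$ ($H{\left(E \right)} = 0 - 5 = -5$)
$c{\left(J,l \right)} = -5 + l$ ($c{\left(J,l \right)} = l - 5 = -5 + l$)
$\frac{1}{c{\left(-12,16 \right)}} = \frac{1}{-5 + 16} = \frac{1}{11}$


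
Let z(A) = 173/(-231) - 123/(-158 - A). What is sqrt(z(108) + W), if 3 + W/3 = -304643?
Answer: I*sqrt(70421946349062)/8778 ≈ 956.0*I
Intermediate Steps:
W = -913938 (W = -9 + 3*(-304643) = -9 - 913929 = -913938)
z(A) = -173/231 - 123/(-158 - A) (z(A) = 173*(-1/231) - 123/(-158 - A) = -173/231 - 123/(-158 - A))
sqrt(z(108) + W) = sqrt((1079 - 173*108)/(231*(158 + 108)) - 913938) = sqrt((1/231)*(1079 - 18684)/266 - 913938) = sqrt((1/231)*(1/266)*(-17605) - 913938) = sqrt(-2515/8778 - 913938) = sqrt(-8022550279/8778) = I*sqrt(70421946349062)/8778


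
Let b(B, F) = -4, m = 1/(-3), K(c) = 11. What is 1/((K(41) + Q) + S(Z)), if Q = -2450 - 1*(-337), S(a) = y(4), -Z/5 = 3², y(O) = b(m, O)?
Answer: -1/2106 ≈ -0.00047483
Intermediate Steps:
m = -⅓ ≈ -0.33333
y(O) = -4
Z = -45 (Z = -5*3² = -5*9 = -45)
S(a) = -4
Q = -2113 (Q = -2450 + 337 = -2113)
1/((K(41) + Q) + S(Z)) = 1/((11 - 2113) - 4) = 1/(-2102 - 4) = 1/(-2106) = -1/2106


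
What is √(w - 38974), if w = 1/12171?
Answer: I*√5773344922563/12171 ≈ 197.42*I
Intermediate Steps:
w = 1/12171 ≈ 8.2163e-5
√(w - 38974) = √(1/12171 - 38974) = √(-474352553/12171) = I*√5773344922563/12171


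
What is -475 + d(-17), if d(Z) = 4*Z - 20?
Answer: -563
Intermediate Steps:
d(Z) = -20 + 4*Z
-475 + d(-17) = -475 + (-20 + 4*(-17)) = -475 + (-20 - 68) = -475 - 88 = -563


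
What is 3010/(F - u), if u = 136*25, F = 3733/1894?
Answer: -5700940/6435867 ≈ -0.88581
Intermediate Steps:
F = 3733/1894 (F = 3733*(1/1894) = 3733/1894 ≈ 1.9710)
u = 3400
3010/(F - u) = 3010/(3733/1894 - 1*3400) = 3010/(3733/1894 - 3400) = 3010/(-6435867/1894) = 3010*(-1894/6435867) = -5700940/6435867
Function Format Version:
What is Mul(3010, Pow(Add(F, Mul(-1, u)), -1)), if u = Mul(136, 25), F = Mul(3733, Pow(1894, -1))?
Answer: Rational(-5700940, 6435867) ≈ -0.88581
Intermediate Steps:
F = Rational(3733, 1894) (F = Mul(3733, Rational(1, 1894)) = Rational(3733, 1894) ≈ 1.9710)
u = 3400
Mul(3010, Pow(Add(F, Mul(-1, u)), -1)) = Mul(3010, Pow(Add(Rational(3733, 1894), Mul(-1, 3400)), -1)) = Mul(3010, Pow(Add(Rational(3733, 1894), -3400), -1)) = Mul(3010, Pow(Rational(-6435867, 1894), -1)) = Mul(3010, Rational(-1894, 6435867)) = Rational(-5700940, 6435867)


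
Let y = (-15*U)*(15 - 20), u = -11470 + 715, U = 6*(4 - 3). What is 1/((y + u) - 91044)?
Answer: -1/101349 ≈ -9.8669e-6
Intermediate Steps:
U = 6 (U = 6*1 = 6)
u = -10755
y = 450 (y = (-15*6)*(15 - 20) = -90*(-5) = 450)
1/((y + u) - 91044) = 1/((450 - 10755) - 91044) = 1/(-10305 - 91044) = 1/(-101349) = -1/101349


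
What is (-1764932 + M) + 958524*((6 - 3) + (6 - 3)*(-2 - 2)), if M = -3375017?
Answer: -13766665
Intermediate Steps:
(-1764932 + M) + 958524*((6 - 3) + (6 - 3)*(-2 - 2)) = (-1764932 - 3375017) + 958524*((6 - 3) + (6 - 3)*(-2 - 2)) = -5139949 + 958524*(3 + 3*(-4)) = -5139949 + 958524*(3 - 12) = -5139949 + 958524*(-9) = -5139949 - 8626716 = -13766665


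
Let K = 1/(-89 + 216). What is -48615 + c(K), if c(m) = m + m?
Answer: -6174103/127 ≈ -48615.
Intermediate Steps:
K = 1/127 ≈ 0.0078740
c(m) = 2*m
-48615 + c(K) = -48615 + 2*(1/127) = -48615 + 2/127 = -6174103/127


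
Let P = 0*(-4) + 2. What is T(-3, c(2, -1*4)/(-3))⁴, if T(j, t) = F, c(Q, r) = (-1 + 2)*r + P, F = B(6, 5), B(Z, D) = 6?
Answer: 1296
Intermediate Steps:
F = 6
P = 2 (P = 0 + 2 = 2)
c(Q, r) = 2 + r (c(Q, r) = (-1 + 2)*r + 2 = 1*r + 2 = r + 2 = 2 + r)
T(j, t) = 6
T(-3, c(2, -1*4)/(-3))⁴ = 6⁴ = 1296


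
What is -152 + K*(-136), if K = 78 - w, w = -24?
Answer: -14024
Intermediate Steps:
K = 102 (K = 78 - 1*(-24) = 78 + 24 = 102)
-152 + K*(-136) = -152 + 102*(-136) = -152 - 13872 = -14024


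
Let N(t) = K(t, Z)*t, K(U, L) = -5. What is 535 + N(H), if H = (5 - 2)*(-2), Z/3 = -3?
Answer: 565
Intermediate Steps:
Z = -9 (Z = 3*(-3) = -9)
H = -6 (H = 3*(-2) = -6)
N(t) = -5*t
535 + N(H) = 535 - 5*(-6) = 535 + 30 = 565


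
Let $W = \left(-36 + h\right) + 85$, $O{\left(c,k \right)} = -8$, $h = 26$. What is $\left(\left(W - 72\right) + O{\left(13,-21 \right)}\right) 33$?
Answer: $-165$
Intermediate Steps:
$W = 75$ ($W = \left(-36 + 26\right) + 85 = -10 + 85 = 75$)
$\left(\left(W - 72\right) + O{\left(13,-21 \right)}\right) 33 = \left(\left(75 - 72\right) - 8\right) 33 = \left(3 - 8\right) 33 = \left(-5\right) 33 = -165$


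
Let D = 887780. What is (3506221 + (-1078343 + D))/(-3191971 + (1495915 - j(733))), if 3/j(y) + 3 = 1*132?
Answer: -142573294/72930409 ≈ -1.9549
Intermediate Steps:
j(y) = 1/43 (j(y) = 3/(-3 + 1*132) = 3/(-3 + 132) = 3/129 = 3*(1/129) = 1/43)
(3506221 + (-1078343 + D))/(-3191971 + (1495915 - j(733))) = (3506221 + (-1078343 + 887780))/(-3191971 + (1495915 - 1*1/43)) = (3506221 - 190563)/(-3191971 + (1495915 - 1/43)) = 3315658/(-3191971 + 64324344/43) = 3315658/(-72930409/43) = 3315658*(-43/72930409) = -142573294/72930409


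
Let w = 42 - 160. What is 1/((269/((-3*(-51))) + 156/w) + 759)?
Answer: 9027/6855430 ≈ 0.0013168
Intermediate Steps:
w = -118
1/((269/((-3*(-51))) + 156/w) + 759) = 1/((269/((-3*(-51))) + 156/(-118)) + 759) = 1/((269/153 + 156*(-1/118)) + 759) = 1/((269*(1/153) - 78/59) + 759) = 1/((269/153 - 78/59) + 759) = 1/(3937/9027 + 759) = 1/(6855430/9027) = 9027/6855430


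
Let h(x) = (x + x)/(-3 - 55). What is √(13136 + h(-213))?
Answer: √11053553/29 ≈ 114.64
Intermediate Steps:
h(x) = -x/29 (h(x) = (2*x)/(-58) = (2*x)*(-1/58) = -x/29)
√(13136 + h(-213)) = √(13136 - 1/29*(-213)) = √(13136 + 213/29) = √(381157/29) = √11053553/29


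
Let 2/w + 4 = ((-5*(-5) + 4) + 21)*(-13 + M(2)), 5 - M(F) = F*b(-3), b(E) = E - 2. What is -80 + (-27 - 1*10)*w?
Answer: -3877/48 ≈ -80.771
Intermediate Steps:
b(E) = -2 + E
M(F) = 5 + 5*F (M(F) = 5 - F*(-2 - 3) = 5 - F*(-5) = 5 - (-5)*F = 5 + 5*F)
w = 1/48 (w = 2/(-4 + ((-5*(-5) + 4) + 21)*(-13 + (5 + 5*2))) = 2/(-4 + ((25 + 4) + 21)*(-13 + (5 + 10))) = 2/(-4 + (29 + 21)*(-13 + 15)) = 2/(-4 + 50*2) = 2/(-4 + 100) = 2/96 = 2*(1/96) = 1/48 ≈ 0.020833)
-80 + (-27 - 1*10)*w = -80 + (-27 - 1*10)*(1/48) = -80 + (-27 - 10)*(1/48) = -80 - 37*1/48 = -80 - 37/48 = -3877/48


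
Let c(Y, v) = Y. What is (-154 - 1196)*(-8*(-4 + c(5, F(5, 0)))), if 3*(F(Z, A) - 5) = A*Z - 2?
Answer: 10800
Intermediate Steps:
F(Z, A) = 13/3 + A*Z/3 (F(Z, A) = 5 + (A*Z - 2)/3 = 5 + (-2 + A*Z)/3 = 5 + (-⅔ + A*Z/3) = 13/3 + A*Z/3)
(-154 - 1196)*(-8*(-4 + c(5, F(5, 0)))) = (-154 - 1196)*(-8*(-4 + 5)) = -(-10800) = -1350*(-8) = 10800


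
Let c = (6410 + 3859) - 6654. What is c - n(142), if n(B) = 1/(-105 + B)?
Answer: 133754/37 ≈ 3615.0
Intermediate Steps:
c = 3615 (c = 10269 - 6654 = 3615)
c - n(142) = 3615 - 1/(-105 + 142) = 3615 - 1/37 = 133754/37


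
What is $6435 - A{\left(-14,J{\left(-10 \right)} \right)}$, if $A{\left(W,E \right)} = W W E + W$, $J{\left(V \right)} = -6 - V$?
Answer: $5665$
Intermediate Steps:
$A{\left(W,E \right)} = W + E W^{2}$ ($A{\left(W,E \right)} = W^{2} E + W = E W^{2} + W = W + E W^{2}$)
$6435 - A{\left(-14,J{\left(-10 \right)} \right)} = 6435 - - 14 \left(1 + \left(-6 - -10\right) \left(-14\right)\right) = 6435 - - 14 \left(1 + \left(-6 + 10\right) \left(-14\right)\right) = 6435 - - 14 \left(1 + 4 \left(-14\right)\right) = 6435 - - 14 \left(1 - 56\right) = 6435 - \left(-14\right) \left(-55\right) = 6435 - 770 = 5665$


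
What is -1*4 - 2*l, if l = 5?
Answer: -14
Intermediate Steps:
-1*4 - 2*l = -1*4 - 2*5 = -4 - 10 = -14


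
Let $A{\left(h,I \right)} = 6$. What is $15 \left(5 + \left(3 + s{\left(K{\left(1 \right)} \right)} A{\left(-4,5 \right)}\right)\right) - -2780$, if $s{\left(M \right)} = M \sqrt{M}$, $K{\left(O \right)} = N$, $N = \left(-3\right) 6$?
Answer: $2900 - 4860 i \sqrt{2} \approx 2900.0 - 6873.1 i$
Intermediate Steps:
$N = -18$
$K{\left(O \right)} = -18$
$s{\left(M \right)} = M^{\frac{3}{2}}$
$15 \left(5 + \left(3 + s{\left(K{\left(1 \right)} \right)} A{\left(-4,5 \right)}\right)\right) - -2780 = 15 \left(5 + \left(3 + \left(-18\right)^{\frac{3}{2}} \cdot 6\right)\right) - -2780 = 15 \left(5 + \left(3 + - 54 i \sqrt{2} \cdot 6\right)\right) + 2780 = 15 \left(5 + \left(3 - 324 i \sqrt{2}\right)\right) + 2780 = 15 \left(8 - 324 i \sqrt{2}\right) + 2780 = \left(120 - 4860 i \sqrt{2}\right) + 2780 = 2900 - 4860 i \sqrt{2}$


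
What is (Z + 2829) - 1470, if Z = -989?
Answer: 370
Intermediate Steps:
(Z + 2829) - 1470 = (-989 + 2829) - 1470 = 1840 - 1470 = 370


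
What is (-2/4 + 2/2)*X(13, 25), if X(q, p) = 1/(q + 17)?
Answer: 1/60 ≈ 0.016667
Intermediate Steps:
X(q, p) = 1/(17 + q)
(-2/4 + 2/2)*X(13, 25) = (-2/4 + 2/2)/(17 + 13) = (-2*1/4 + 2*(1/2))/30 = (-1/2 + 1)*(1/30) = (1/2)*(1/30) = 1/60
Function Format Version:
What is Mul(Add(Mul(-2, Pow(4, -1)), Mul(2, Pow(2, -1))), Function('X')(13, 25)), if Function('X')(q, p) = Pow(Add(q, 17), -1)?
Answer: Rational(1, 60) ≈ 0.016667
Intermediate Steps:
Function('X')(q, p) = Pow(Add(17, q), -1)
Mul(Add(Mul(-2, Pow(4, -1)), Mul(2, Pow(2, -1))), Function('X')(13, 25)) = Mul(Add(Mul(-2, Pow(4, -1)), Mul(2, Pow(2, -1))), Pow(Add(17, 13), -1)) = Mul(Add(Mul(-2, Rational(1, 4)), Mul(2, Rational(1, 2))), Pow(30, -1)) = Mul(Add(Rational(-1, 2), 1), Rational(1, 30)) = Mul(Rational(1, 2), Rational(1, 30)) = Rational(1, 60)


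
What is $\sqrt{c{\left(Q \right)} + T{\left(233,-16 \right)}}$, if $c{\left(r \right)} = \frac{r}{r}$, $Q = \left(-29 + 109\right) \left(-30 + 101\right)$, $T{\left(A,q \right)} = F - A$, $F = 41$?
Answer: $i \sqrt{191} \approx 13.82 i$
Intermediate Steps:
$T{\left(A,q \right)} = 41 - A$
$Q = 5680$ ($Q = 80 \cdot 71 = 5680$)
$c{\left(r \right)} = 1$
$\sqrt{c{\left(Q \right)} + T{\left(233,-16 \right)}} = \sqrt{1 + \left(41 - 233\right)} = \sqrt{1 - 192} = \sqrt{-191} = i \sqrt{191}$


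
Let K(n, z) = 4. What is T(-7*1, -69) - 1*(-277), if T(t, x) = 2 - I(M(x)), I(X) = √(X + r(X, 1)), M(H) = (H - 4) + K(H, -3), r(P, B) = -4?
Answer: 279 - I*√73 ≈ 279.0 - 8.544*I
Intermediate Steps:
M(H) = H (M(H) = (H - 4) + 4 = (-4 + H) + 4 = H)
I(X) = √(-4 + X) (I(X) = √(X - 4) = √(-4 + X))
T(t, x) = 2 - √(-4 + x)
T(-7*1, -69) - 1*(-277) = (2 - √(-4 - 69)) - 1*(-277) = (2 - √(-73)) + 277 = (2 - I*√73) + 277 = 279 - I*√73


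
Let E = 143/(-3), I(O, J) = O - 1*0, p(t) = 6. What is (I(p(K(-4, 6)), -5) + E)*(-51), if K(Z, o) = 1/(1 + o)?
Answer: 2125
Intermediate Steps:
I(O, J) = O (I(O, J) = O + 0 = O)
E = -143/3 (E = 143*(-⅓) = -143/3 ≈ -47.667)
(I(p(K(-4, 6)), -5) + E)*(-51) = (6 - 143/3)*(-51) = -125/3*(-51) = 2125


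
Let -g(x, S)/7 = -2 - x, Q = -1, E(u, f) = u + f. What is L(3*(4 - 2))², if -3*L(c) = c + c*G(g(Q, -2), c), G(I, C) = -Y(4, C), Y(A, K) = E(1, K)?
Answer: 144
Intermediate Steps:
E(u, f) = f + u
Y(A, K) = 1 + K (Y(A, K) = K + 1 = 1 + K)
g(x, S) = 14 + 7*x (g(x, S) = -7*(-2 - x) = 14 + 7*x)
G(I, C) = -1 - C (G(I, C) = -(1 + C) = -1 - C)
L(c) = -c/3 - c*(-1 - c)/3 (L(c) = -(c + c*(-1 - c))/3 = -c/3 - c*(-1 - c)/3)
L(3*(4 - 2))² = ((3*(4 - 2))²/3)² = ((3*2)²/3)² = ((⅓)*6²)² = ((⅓)*36)² = 12² = 144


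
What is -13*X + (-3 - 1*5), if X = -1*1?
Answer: 5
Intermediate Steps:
X = -1
-13*X + (-3 - 1*5) = -13*(-1) + (-3 - 1*5) = 13 + (-3 - 5) = 13 - 8 = 5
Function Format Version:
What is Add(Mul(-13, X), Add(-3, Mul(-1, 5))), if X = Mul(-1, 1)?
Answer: 5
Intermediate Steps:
X = -1
Add(Mul(-13, X), Add(-3, Mul(-1, 5))) = Add(Mul(-13, -1), Add(-3, Mul(-1, 5))) = Add(13, Add(-3, -5)) = Add(13, -8) = 5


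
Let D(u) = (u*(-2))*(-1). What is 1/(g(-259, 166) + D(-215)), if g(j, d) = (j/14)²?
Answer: -4/351 ≈ -0.011396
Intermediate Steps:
g(j, d) = j²/196 (g(j, d) = (j*(1/14))² = (j/14)² = j²/196)
D(u) = 2*u (D(u) = -2*u*(-1) = 2*u)
1/(g(-259, 166) + D(-215)) = 1/((1/196)*(-259)² + 2*(-215)) = 1/((1/196)*67081 - 430) = 1/(1369/4 - 430) = 1/(-351/4) = -4/351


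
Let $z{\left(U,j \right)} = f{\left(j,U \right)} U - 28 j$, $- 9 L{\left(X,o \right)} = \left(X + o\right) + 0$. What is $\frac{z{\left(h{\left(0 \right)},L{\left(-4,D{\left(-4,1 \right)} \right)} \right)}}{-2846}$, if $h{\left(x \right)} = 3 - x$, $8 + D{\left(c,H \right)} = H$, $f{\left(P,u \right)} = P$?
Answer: $\frac{275}{25614} \approx 0.010736$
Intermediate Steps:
$D{\left(c,H \right)} = -8 + H$
$L{\left(X,o \right)} = - \frac{X}{9} - \frac{o}{9}$ ($L{\left(X,o \right)} = - \frac{\left(X + o\right) + 0}{9} = - \frac{X + o}{9} = - \frac{X}{9} - \frac{o}{9}$)
$z{\left(U,j \right)} = - 28 j + U j$ ($z{\left(U,j \right)} = j U - 28 j = U j - 28 j = - 28 j + U j$)
$\frac{z{\left(h{\left(0 \right)},L{\left(-4,D{\left(-4,1 \right)} \right)} \right)}}{-2846} = \frac{\left(\left(- \frac{1}{9}\right) \left(-4\right) - \frac{-8 + 1}{9}\right) \left(-28 + \left(3 - 0\right)\right)}{-2846} = \left(\frac{4}{9} - - \frac{7}{9}\right) \left(-28 + \left(3 + 0\right)\right) \left(- \frac{1}{2846}\right) = \left(\frac{4}{9} + \frac{7}{9}\right) \left(-28 + 3\right) \left(- \frac{1}{2846}\right) = \frac{11}{9} \left(-25\right) \left(- \frac{1}{2846}\right) = \left(- \frac{275}{9}\right) \left(- \frac{1}{2846}\right) = \frac{275}{25614}$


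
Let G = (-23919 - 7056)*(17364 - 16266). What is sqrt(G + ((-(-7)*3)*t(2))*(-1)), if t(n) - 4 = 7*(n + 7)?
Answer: I*sqrt(34011957) ≈ 5832.0*I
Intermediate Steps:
t(n) = 53 + 7*n (t(n) = 4 + 7*(n + 7) = 4 + 7*(7 + n) = 4 + (49 + 7*n) = 53 + 7*n)
G = -34010550 (G = -30975*1098 = -34010550)
sqrt(G + ((-(-7)*3)*t(2))*(-1)) = sqrt(-34010550 + ((-(-7)*3)*(53 + 7*2))*(-1)) = sqrt(-34010550 + ((-1*(-21))*(53 + 14))*(-1)) = sqrt(-34010550 + (21*67)*(-1)) = sqrt(-34010550 + 1407*(-1)) = sqrt(-34010550 - 1407) = sqrt(-34011957) = I*sqrt(34011957)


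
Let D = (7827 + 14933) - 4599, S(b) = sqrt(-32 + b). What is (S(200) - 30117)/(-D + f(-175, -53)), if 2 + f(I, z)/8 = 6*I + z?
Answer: 30117/27001 - 2*sqrt(42)/27001 ≈ 1.1149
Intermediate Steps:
f(I, z) = -16 + 8*z + 48*I (f(I, z) = -16 + 8*(6*I + z) = -16 + 8*(z + 6*I) = -16 + (8*z + 48*I) = -16 + 8*z + 48*I)
D = 18161 (D = 22760 - 4599 = 18161)
(S(200) - 30117)/(-D + f(-175, -53)) = (sqrt(-32 + 200) - 30117)/(-1*18161 + (-16 + 8*(-53) + 48*(-175))) = (sqrt(168) - 30117)/(-18161 + (-16 - 424 - 8400)) = (2*sqrt(42) - 30117)/(-18161 - 8840) = (-30117 + 2*sqrt(42))/(-27001) = (-30117 + 2*sqrt(42))*(-1/27001) = 30117/27001 - 2*sqrt(42)/27001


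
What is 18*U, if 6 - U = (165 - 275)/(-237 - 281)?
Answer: 26982/259 ≈ 104.18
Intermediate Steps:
U = 1499/259 (U = 6 - (165 - 275)/(-237 - 281) = 6 - (-110)/(-518) = 6 - (-110)*(-1)/518 = 6 - 1*55/259 = 6 - 55/259 = 1499/259 ≈ 5.7876)
18*U = 18*(1499/259) = 26982/259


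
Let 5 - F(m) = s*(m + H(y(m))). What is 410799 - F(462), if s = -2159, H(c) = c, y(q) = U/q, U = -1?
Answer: -271036609/462 ≈ -5.8666e+5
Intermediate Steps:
y(q) = -1/q
F(m) = 5 - 2159/m + 2159*m (F(m) = 5 - (-2159)*(m - 1/m) = 5 - (-2159*m + 2159/m) = 5 + (-2159/m + 2159*m) = 5 - 2159/m + 2159*m)
410799 - F(462) = 410799 - (5 - 2159/462 + 2159*462) = 410799 - (5 - 2159*1/462 + 997458) = 410799 - (5 - 2159/462 + 997458) = 410799 - 1*460825747/462 = 410799 - 460825747/462 = -271036609/462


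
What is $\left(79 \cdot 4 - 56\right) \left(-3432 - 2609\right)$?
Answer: $-1570660$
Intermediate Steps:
$\left(79 \cdot 4 - 56\right) \left(-3432 - 2609\right) = \left(316 - 56\right) \left(-3432 - 2609\right) = 260 \left(-3432 - 2609\right) = 260 \left(-6041\right) = -1570660$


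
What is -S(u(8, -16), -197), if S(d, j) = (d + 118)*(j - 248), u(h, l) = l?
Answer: 45390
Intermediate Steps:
S(d, j) = (-248 + j)*(118 + d) (S(d, j) = (118 + d)*(-248 + j) = (-248 + j)*(118 + d))
-S(u(8, -16), -197) = -(-29264 - 248*(-16) + 118*(-197) - 16*(-197)) = -(-29264 + 3968 - 23246 + 3152) = -1*(-45390) = 45390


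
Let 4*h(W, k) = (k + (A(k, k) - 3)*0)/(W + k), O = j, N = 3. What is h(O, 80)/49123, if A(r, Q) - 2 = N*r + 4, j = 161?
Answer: 20/11838643 ≈ 1.6894e-6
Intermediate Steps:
O = 161
A(r, Q) = 6 + 3*r (A(r, Q) = 2 + (3*r + 4) = 2 + (4 + 3*r) = 6 + 3*r)
h(W, k) = k/(4*(W + k)) (h(W, k) = ((k + ((6 + 3*k) - 3)*0)/(W + k))/4 = ((k + (3 + 3*k)*0)/(W + k))/4 = ((k + 0)/(W + k))/4 = (k/(W + k))/4 = k/(4*(W + k)))
h(O, 80)/49123 = ((1/4)*80/(161 + 80))/49123 = ((1/4)*80/241)*(1/49123) = ((1/4)*80*(1/241))*(1/49123) = (20/241)*(1/49123) = 20/11838643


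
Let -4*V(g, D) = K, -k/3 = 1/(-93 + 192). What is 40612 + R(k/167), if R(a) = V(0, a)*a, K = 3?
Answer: 298416977/7348 ≈ 40612.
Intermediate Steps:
k = -1/33 (k = -3/(-93 + 192) = -3/99 = -3*1/99 = -1/33 ≈ -0.030303)
V(g, D) = -3/4 (V(g, D) = -1/4*3 = -3/4)
R(a) = -3*a/4
40612 + R(k/167) = 40612 - (-1)/(44*167) = 40612 - 3/4*(-1/5511) = 40612 + 1/7348 = 298416977/7348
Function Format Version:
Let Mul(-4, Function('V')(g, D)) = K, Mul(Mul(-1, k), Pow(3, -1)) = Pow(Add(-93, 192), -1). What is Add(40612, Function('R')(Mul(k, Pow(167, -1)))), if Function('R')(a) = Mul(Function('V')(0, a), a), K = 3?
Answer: Rational(298416977, 7348) ≈ 40612.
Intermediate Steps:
k = Rational(-1, 33) (k = Mul(-3, Pow(Add(-93, 192), -1)) = Mul(-3, Pow(99, -1)) = Mul(-3, Rational(1, 99)) = Rational(-1, 33) ≈ -0.030303)
Function('V')(g, D) = Rational(-3, 4) (Function('V')(g, D) = Mul(Rational(-1, 4), 3) = Rational(-3, 4))
Function('R')(a) = Mul(Rational(-3, 4), a)
Add(40612, Function('R')(Mul(k, Pow(167, -1)))) = Add(40612, Mul(Rational(-3, 4), Mul(Rational(-1, 33), Pow(167, -1)))) = Add(40612, Mul(Rational(-3, 4), Mul(Rational(-1, 33), Rational(1, 167)))) = Add(40612, Mul(Rational(-3, 4), Rational(-1, 5511))) = Add(40612, Rational(1, 7348)) = Rational(298416977, 7348)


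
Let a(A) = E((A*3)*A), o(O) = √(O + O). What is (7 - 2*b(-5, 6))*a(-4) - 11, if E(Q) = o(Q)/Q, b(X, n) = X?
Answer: -11 + 17*√6/12 ≈ -7.5299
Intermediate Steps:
o(O) = √2*√O (o(O) = √(2*O) = √2*√O)
E(Q) = √2/√Q (E(Q) = (√2*√Q)/Q = √2/√Q)
a(A) = √6/(3*√(A²)) (a(A) = √2/√((A*3)*A) = √2/√((3*A)*A) = √2/√(3*A²) = √2*(√3/(3*√(A²))) = √6/(3*√(A²)))
(7 - 2*b(-5, 6))*a(-4) - 11 = (7 - 2*(-5))*((⅓)*√6*√((-4)²)/(-4)²) - 11 = (7 + 10)*((⅓)*√6*(1/16)*√16) - 11 = 17*((⅓)*√6*(1/16)*4) - 11 = 17*(√6/12) - 11 = 17*√6/12 - 11 = -11 + 17*√6/12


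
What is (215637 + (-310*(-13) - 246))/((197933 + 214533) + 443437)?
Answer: 219421/855903 ≈ 0.25636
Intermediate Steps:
(215637 + (-310*(-13) - 246))/((197933 + 214533) + 443437) = (215637 + (4030 - 246))/(412466 + 443437) = (215637 + 3784)/855903 = 219421*(1/855903) = 219421/855903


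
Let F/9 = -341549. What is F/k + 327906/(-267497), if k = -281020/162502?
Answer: 66810213344679867/37586003470 ≈ 1.7775e+6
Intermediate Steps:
F = -3073941 (F = 9*(-341549) = -3073941)
k = -140510/81251 (k = -281020*1/162502 = -140510/81251 ≈ -1.7293)
F/k + 327906/(-267497) = -3073941/(-140510/81251) + 327906/(-267497) = -3073941*(-81251/140510) + 327906*(-1/267497) = 249760780191/140510 - 327906/267497 = 66810213344679867/37586003470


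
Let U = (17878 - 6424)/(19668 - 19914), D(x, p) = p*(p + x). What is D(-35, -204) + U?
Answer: 1997087/41 ≈ 48709.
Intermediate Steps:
U = -1909/41 (U = 11454/(-246) = 11454*(-1/246) = -1909/41 ≈ -46.561)
D(-35, -204) + U = -204*(-204 - 35) - 1909/41 = -204*(-239) - 1909/41 = 48756 - 1909/41 = 1997087/41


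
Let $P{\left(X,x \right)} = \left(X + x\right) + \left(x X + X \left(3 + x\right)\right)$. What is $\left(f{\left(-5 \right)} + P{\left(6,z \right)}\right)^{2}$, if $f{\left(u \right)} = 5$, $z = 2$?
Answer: $3025$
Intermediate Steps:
$P{\left(X,x \right)} = X + x + X x + X \left(3 + x\right)$ ($P{\left(X,x \right)} = \left(X + x\right) + \left(X x + X \left(3 + x\right)\right) = X + x + X x + X \left(3 + x\right)$)
$\left(f{\left(-5 \right)} + P{\left(6,z \right)}\right)^{2} = \left(5 + \left(2 + 4 \cdot 6 + 2 \cdot 6 \cdot 2\right)\right)^{2} = \left(5 + \left(2 + 24 + 24\right)\right)^{2} = \left(5 + 50\right)^{2} = 55^{2} = 3025$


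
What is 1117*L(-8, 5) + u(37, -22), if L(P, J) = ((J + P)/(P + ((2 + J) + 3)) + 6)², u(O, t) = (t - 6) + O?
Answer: 90513/4 ≈ 22628.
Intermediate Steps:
u(O, t) = -6 + O + t (u(O, t) = (-6 + t) + O = -6 + O + t)
L(P, J) = (6 + (J + P)/(5 + J + P))² (L(P, J) = ((J + P)/(P + (5 + J)) + 6)² = ((J + P)/(5 + J + P) + 6)² = (6 + (J + P)/(5 + J + P))²)
1117*L(-8, 5) + u(37, -22) = 1117*((30 + 7*5 + 7*(-8))²/(5 + 5 - 8)²) + (-6 + 37 - 22) = 1117*((30 + 35 - 56)²/2²) + 9 = 1117*((¼)*9²) + 9 = 1117*((¼)*81) + 9 = 1117*(81/4) + 9 = 90477/4 + 9 = 90513/4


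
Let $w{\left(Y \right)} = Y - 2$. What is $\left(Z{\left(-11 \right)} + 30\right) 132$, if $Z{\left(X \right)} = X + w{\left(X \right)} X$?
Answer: $21384$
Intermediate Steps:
$w{\left(Y \right)} = -2 + Y$
$Z{\left(X \right)} = X + X \left(-2 + X\right)$ ($Z{\left(X \right)} = X + \left(-2 + X\right) X = X + X \left(-2 + X\right)$)
$\left(Z{\left(-11 \right)} + 30\right) 132 = \left(- 11 \left(-1 - 11\right) + 30\right) 132 = \left(\left(-11\right) \left(-12\right) + 30\right) 132 = \left(132 + 30\right) 132 = 162 \cdot 132 = 21384$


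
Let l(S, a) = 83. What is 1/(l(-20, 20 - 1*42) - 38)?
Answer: 1/45 ≈ 0.022222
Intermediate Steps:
1/(l(-20, 20 - 1*42) - 38) = 1/(83 - 38) = 1/45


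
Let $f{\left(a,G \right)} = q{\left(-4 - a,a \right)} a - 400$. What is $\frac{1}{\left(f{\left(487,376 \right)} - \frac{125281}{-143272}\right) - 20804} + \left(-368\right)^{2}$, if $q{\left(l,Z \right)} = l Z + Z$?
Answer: $\frac{2255226642071097176}{16653079528527} \approx 1.3542 \cdot 10^{5}$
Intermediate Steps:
$q{\left(l,Z \right)} = Z + Z l$ ($q{\left(l,Z \right)} = Z l + Z = Z + Z l$)
$f{\left(a,G \right)} = -400 + a^{2} \left(-3 - a\right)$ ($f{\left(a,G \right)} = a \left(1 - \left(4 + a\right)\right) a - 400 = a \left(-3 - a\right) a - 400 = a^{2} \left(-3 - a\right) - 400 = -400 + a^{2} \left(-3 - a\right)$)
$\frac{1}{\left(f{\left(487,376 \right)} - \frac{125281}{-143272}\right) - 20804} + \left(-368\right)^{2} = \frac{1}{\left(\left(-400 - 487^{2} \left(3 + 487\right)\right) - \frac{125281}{-143272}\right) - 20804} + \left(-368\right)^{2} = \frac{1}{\left(\left(-400 - 237169 \cdot 490\right) - 125281 \left(- \frac{1}{143272}\right)\right) - 20804} + 135424 = \frac{1}{\left(\left(-400 - 116212810\right) - - \frac{125281}{143272}\right) - 20804} + 135424 = \frac{1}{\left(-116213210 + \frac{125281}{143272}\right) - 20804} + 135424 = \frac{1}{- \frac{16650098897839}{143272} - 20804} + 135424 = \frac{1}{- \frac{16653079528527}{143272}} + 135424 = - \frac{143272}{16653079528527} + 135424 = \frac{2255226642071097176}{16653079528527}$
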